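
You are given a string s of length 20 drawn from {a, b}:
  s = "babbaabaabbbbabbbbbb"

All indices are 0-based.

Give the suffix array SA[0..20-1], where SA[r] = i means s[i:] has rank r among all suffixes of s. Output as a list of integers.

rank | idx | suffix
   0 |   4 | aabaabbbbabbbbbb
   1 |   7 | aabbbbabbbbbb
   2 |   5 | abaabbbbabbbbbb
   3 |   1 | abbaabaabbbbabbbbbb
   4 |   8 | abbbbabbbbbb
   5 |  13 | abbbbbb
   6 |  19 | b
   7 |   3 | baabaabbbbabbbbbb
   8 |   6 | baabbbbabbbbbb
   9 |   0 | babbaabaabbbbabbbbbb
  10 |  12 | babbbbbb
  11 |  18 | bb
  12 |   2 | bbaabaabbbbabbbbbb
  13 |  11 | bbabbbbbb
  14 |  17 | bbb
  15 |  10 | bbbabbbbbb
  16 |  16 | bbbb
  17 |   9 | bbbbabbbbbb
  18 |  15 | bbbbb
  19 |  14 | bbbbbb

[4, 7, 5, 1, 8, 13, 19, 3, 6, 0, 12, 18, 2, 11, 17, 10, 16, 9, 15, 14]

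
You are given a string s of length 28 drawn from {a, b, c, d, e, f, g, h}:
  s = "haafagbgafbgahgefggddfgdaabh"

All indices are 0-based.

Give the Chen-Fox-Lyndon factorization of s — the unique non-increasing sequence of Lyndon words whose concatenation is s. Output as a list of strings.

["h", "aafagbgafbgahgefggddfgd", "aabh"]

emit factor 1: 'h' (i=0, period=1)
emit factor 2: 'aafagbgafbgahgefggddfgd' (i=1, period=23)
emit factor 3: 'aabh' (i=24, period=4)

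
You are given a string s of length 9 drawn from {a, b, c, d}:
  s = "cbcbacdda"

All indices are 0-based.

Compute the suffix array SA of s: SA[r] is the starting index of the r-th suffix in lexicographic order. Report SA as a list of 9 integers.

rank | idx | suffix
   0 |   8 | a
   1 |   4 | acdda
   2 |   3 | bacdda
   3 |   1 | bcbacdda
   4 |   2 | cbacdda
   5 |   0 | cbcbacdda
   6 |   5 | cdda
   7 |   7 | da
   8 |   6 | dda

[8, 4, 3, 1, 2, 0, 5, 7, 6]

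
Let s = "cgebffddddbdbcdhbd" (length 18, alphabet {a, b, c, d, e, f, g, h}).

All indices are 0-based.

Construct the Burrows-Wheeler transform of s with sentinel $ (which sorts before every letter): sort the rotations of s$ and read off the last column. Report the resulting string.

rank  rotation             last
    0  $cgebffddddbdbcdhbd  d
    1  bcdhbd$cgebffddddbd  d
    2  bd$cgebffddddbdbcdh  h
    3  bdbcdhbd$cgebffdddd  d
    4  bffddddbdbcdhbd$cge  e
    5  cdhbd$cgebffddddbdb  b
    6  cgebffddddbdbcdhbd$  $
    7  d$cgebffddddbdbcdhb  b
    8  dbcdhbd$cgebffddddb  b
    9  dbdbcdhbd$cgebffddd  d
   10  ddbdbcdhbd$cgebffdd  d
   11  dddbdbcdhbd$cgebffd  d
   12  ddddbdbcdhbd$cgebff  f
   13  dhbd$cgebffddddbdbc  c
   14  ebffddddbdbcdhbd$cg  g
   15  fddddbdbcdhbd$cgebf  f
   16  ffddddbdbcdhbd$cgeb  b
   17  gebffddddbdbcdhbd$c  c
   18  hbd$cgebffddddbdbcd  d

ddhdeb$bbdddfcgfbcd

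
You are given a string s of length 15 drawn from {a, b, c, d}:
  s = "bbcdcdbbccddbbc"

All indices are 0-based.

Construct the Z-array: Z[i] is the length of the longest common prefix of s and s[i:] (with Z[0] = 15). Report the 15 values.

Z[0]=15
i=1: i≥r, start 0; Z[1]=1 extend→box=[1,2)
i=2: i≥r, start 0; Z[2]=0
i=3: i≥r, start 0; Z[3]=0
i=4: i≥r, start 0; Z[4]=0
i=5: i≥r, start 0; Z[5]=0
i=6: i≥r, start 0; Z[6]=3 extend→box=[6,9)
i=7: min(r-i=2, Z[1]=1)=1; Z[7]=1
i=8: min(r-i=1, Z[2]=0)=0; Z[8]=0
i=9: i≥r, start 0; Z[9]=0
i=10: i≥r, start 0; Z[10]=0
i=11: i≥r, start 0; Z[11]=0
i=12: i≥r, start 0; Z[12]=3 extend→box=[12,15)
i=13: min(r-i=2, Z[1]=1)=1; Z[13]=1
i=14: min(r-i=1, Z[2]=0)=0; Z[14]=0

[15, 1, 0, 0, 0, 0, 3, 1, 0, 0, 0, 0, 3, 1, 0]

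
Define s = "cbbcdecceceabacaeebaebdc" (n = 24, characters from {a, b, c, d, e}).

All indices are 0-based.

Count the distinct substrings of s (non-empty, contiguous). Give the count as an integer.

rank→(start, suffix):
  0 → (11, 'abacaeebaebdc')
  1 → (13, 'acaeebaebdc')
  2 → (19, 'aebdc')
  3 → (15, 'aeebaebdc')
  4 → (12, 'bacaeebaebdc')
  5 → (18, 'baebdc')
  6 → (1, 'bbcdecceceabacaeebaebdc')
  7 → (2, 'bcdecceceabacaeebaebdc')
  8 → (21, 'bdc')
  9 → (23, 'c')
  10 → (14, 'caeebaebdc')
  11 → (0, 'cbbcdecceceabacaeebaebdc')
  12 → (6, 'cceceabacaeebaebdc')
  13 → (3, 'cdecceceabacaeebaebdc')
  14 → (9, 'ceabacaeebaebdc')
  15 → (7, 'ceceabacaeebaebdc')
  16 → (22, 'dc')
  17 → (4, 'decceceabacaeebaebdc')
  18 → (10, 'eabacaeebaebdc')
  19 → (17, 'ebaebdc')
  20 → (20, 'ebdc')
  21 → (5, 'ecceceabacaeebaebdc')
  22 → (8, 'eceabacaeebaebdc')
  23 → (16, 'eebaebdc')

SA = [11, 13, 19, 15, 12, 18, 1, 2, 21, 23, 14, 0, 6, 3, 9, 7, 22, 4, 10, 17, 20, 5, 8, 16]
rank  pair      lcp
   1  s[11:],s[13:]  1  'a'
   2  s[13:],s[19:]  1  'a'
   3  s[19:],s[15:]  2  'ae'
   4  s[15:],s[12:]  0  ''
   5  s[12:],s[18:]  2  'ba'
   6  s[18:],s[1:]  1  'b'
   7  s[1:],s[2:]  1  'b'
   8  s[2:],s[21:]  1  'b'
   9  s[21:],s[23:]  0  ''
  10  s[23:],s[14:]  1  'c'
  11  s[14:],s[0:]  1  'c'
  12  s[0:],s[6:]  1  'c'
  13  s[6:],s[3:]  1  'c'
  14  s[3:],s[9:]  1  'c'
  15  s[9:],s[7:]  2  'ce'
  16  s[7:],s[22:]  0  ''
  17  s[22:],s[4:]  1  'd'
  18  s[4:],s[10:]  0  ''
  19  s[10:],s[17:]  1  'e'
  20  s[17:],s[20:]  2  'eb'
  21  s[20:],s[5:]  1  'e'
  22  s[5:],s[8:]  2  'ec'
  23  s[8:],s[16:]  1  'e'

n(n+1)/2 = 24·25/2 = 300
Σ LCP = 0 + 1 + 1 + 2 + 0 + 2 + 1 + 1 + 1 + 0 + 1 + 1 + 1 + 1 + 1 + 2 + 0 + 1 + 0 + 1 + 2 + 1 + 2 + 1 = 24
distinct = 300 − 24 = 276

276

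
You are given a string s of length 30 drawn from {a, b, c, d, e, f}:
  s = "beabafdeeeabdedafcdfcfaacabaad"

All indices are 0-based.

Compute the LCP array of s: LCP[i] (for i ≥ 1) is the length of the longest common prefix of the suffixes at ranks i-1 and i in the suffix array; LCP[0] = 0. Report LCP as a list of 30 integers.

[0, 2, 1, 3, 2, 1, 1, 1, 2, 0, 2, 1, 1, 0, 1, 1, 0, 1, 1, 2, 1, 0, 3, 1, 1, 2, 0, 1, 2, 1]

sorted suffixes:
  #0 SA[0]=22  'aacabaad'
  #1 SA[1]=27  'aad'
  #2 SA[2]=25  'abaad'
  #3 SA[3]=2  'abafdeeeabdedafcdfcfaacabaad'
  #4 SA[4]=10  'abdedafcdfcfaacabaad'
  #5 SA[5]=23  'acabaad'
  #6 SA[6]=28  'ad'
  #7 SA[7]=15  'afcdfcfaacabaad'
  #8 SA[8]=4  'afdeeeabdedafcdfcfaacabaad'
  #9 SA[9]=26  'baad'
  #10 SA[10]=3  'bafdeeeabdedafcdfcfaacabaad'
  #11 SA[11]=11  'bdedafcdfcfaacabaad'
  #12 SA[12]=0  'beabafdeeeabdedafcdfcfaacabaad'
  #13 SA[13]=24  'cabaad'
  #14 SA[14]=17  'cdfcfaacabaad'
  #15 SA[15]=20  'cfaacabaad'
  #16 SA[16]=29  'd'
  #17 SA[17]=14  'dafcdfcfaacabaad'
  #18 SA[18]=12  'dedafcdfcfaacabaad'
  #19 SA[19]=6  'deeeabdedafcdfcfaacabaad'
  #20 SA[20]=18  'dfcfaacabaad'
  #21 SA[21]=1  'eabafdeeeabdedafcdfcfaacabaad'
  #22 SA[22]=9  'eabdedafcdfcfaacabaad'
  #23 SA[23]=13  'edafcdfcfaacabaad'
  #24 SA[24]=8  'eeabdedafcdfcfaacabaad'
  #25 SA[25]=7  'eeeabdedafcdfcfaacabaad'
  #26 SA[26]=21  'faacabaad'
  #27 SA[27]=16  'fcdfcfaacabaad'
  #28 SA[28]=19  'fcfaacabaad'
  #29 SA[29]=5  'fdeeeabdedafcdfcfaacabaad'

SA = [22, 27, 25, 2, 10, 23, 28, 15, 4, 26, 3, 11, 0, 24, 17, 20, 29, 14, 12, 6, 18, 1, 9, 13, 8, 7, 21, 16, 19, 5]
rank  pair      lcp
   1  s[22:],s[27:]  2  'aa'
   2  s[27:],s[25:]  1  'a'
   3  s[25:],s[2:]  3  'aba'
   4  s[2:],s[10:]  2  'ab'
   5  s[10:],s[23:]  1  'a'
   6  s[23:],s[28:]  1  'a'
   7  s[28:],s[15:]  1  'a'
   8  s[15:],s[4:]  2  'af'
   9  s[4:],s[26:]  0  ''
  10  s[26:],s[3:]  2  'ba'
  11  s[3:],s[11:]  1  'b'
  12  s[11:],s[0:]  1  'b'
  13  s[0:],s[24:]  0  ''
  14  s[24:],s[17:]  1  'c'
  15  s[17:],s[20:]  1  'c'
  16  s[20:],s[29:]  0  ''
  17  s[29:],s[14:]  1  'd'
  18  s[14:],s[12:]  1  'd'
  19  s[12:],s[6:]  2  'de'
  20  s[6:],s[18:]  1  'd'
  21  s[18:],s[1:]  0  ''
  22  s[1:],s[9:]  3  'eab'
  23  s[9:],s[13:]  1  'e'
  24  s[13:],s[8:]  1  'e'
  25  s[8:],s[7:]  2  'ee'
  26  s[7:],s[21:]  0  ''
  27  s[21:],s[16:]  1  'f'
  28  s[16:],s[19:]  2  'fc'
  29  s[19:],s[5:]  1  'f'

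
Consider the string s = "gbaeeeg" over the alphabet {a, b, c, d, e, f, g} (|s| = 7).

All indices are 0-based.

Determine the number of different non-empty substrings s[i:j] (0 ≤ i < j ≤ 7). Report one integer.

24

rank | idx | suffix
   0 |   2 | aeeeg
   1 |   1 | baeeeg
   2 |   3 | eeeg
   3 |   4 | eeg
   4 |   5 | eg
   5 |   6 | g
   6 |   0 | gbaeeeg

SA = [2, 1, 3, 4, 5, 6, 0]
rank  pair      lcp
   1  s[2:],s[1:]  0  ''
   2  s[1:],s[3:]  0  ''
   3  s[3:],s[4:]  2  'ee'
   4  s[4:],s[5:]  1  'e'
   5  s[5:],s[6:]  0  ''
   6  s[6:],s[0:]  1  'g'

n(n+1)/2 = 7·8/2 = 28
Σ LCP = 0 + 0 + 0 + 2 + 1 + 0 + 1 = 4
distinct = 28 − 4 = 24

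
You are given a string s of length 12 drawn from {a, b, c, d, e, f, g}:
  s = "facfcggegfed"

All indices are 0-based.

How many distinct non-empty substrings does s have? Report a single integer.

72

sorted suffixes:
  #0 SA[0]=1  'acfcggegfed'
  #1 SA[1]=2  'cfcggegfed'
  #2 SA[2]=4  'cggegfed'
  #3 SA[3]=11  'd'
  #4 SA[4]=10  'ed'
  #5 SA[5]=7  'egfed'
  #6 SA[6]=0  'facfcggegfed'
  #7 SA[7]=3  'fcggegfed'
  #8 SA[8]=9  'fed'
  #9 SA[9]=6  'gegfed'
  #10 SA[10]=8  'gfed'
  #11 SA[11]=5  'ggegfed'

SA = [1, 2, 4, 11, 10, 7, 0, 3, 9, 6, 8, 5]
i: (SA[i-1],SA[i]) lcp shared
  1: (1,2) 0 ''
  2: (2,4) 1 'c'
  3: (4,11) 0 ''
  4: (11,10) 0 ''
  5: (10,7) 1 'e'
  6: (7,0) 0 ''
  7: (0,3) 1 'f'
  8: (3,9) 1 'f'
  9: (9,6) 0 ''
  10: (6,8) 1 'g'
  11: (8,5) 1 'g'

n(n+1)/2 = 12·13/2 = 78
Σ LCP = 0 + 0 + 1 + 0 + 0 + 1 + 0 + 1 + 1 + 0 + 1 + 1 = 6
distinct = 78 − 6 = 72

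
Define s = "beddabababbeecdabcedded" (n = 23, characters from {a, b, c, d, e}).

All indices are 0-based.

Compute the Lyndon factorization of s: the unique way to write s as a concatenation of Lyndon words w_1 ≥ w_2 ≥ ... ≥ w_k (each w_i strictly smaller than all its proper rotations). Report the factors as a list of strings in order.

["bedd", "abababbeecdabcedded"]

emit factor 1: 'bedd' (i=0, period=4)
emit factor 2: 'abababbeecdabcedded' (i=4, period=19)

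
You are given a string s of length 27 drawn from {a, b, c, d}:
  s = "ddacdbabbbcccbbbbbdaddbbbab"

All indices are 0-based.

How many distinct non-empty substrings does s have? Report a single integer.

rank | idx | suffix
   0 |  25 | ab
   1 |   6 | abbbcccbbbbbdaddbbbab
   2 |   2 | acdbabbbcccbbbbbdaddbbbab
   3 |  19 | addbbbab
   4 |  26 | b
   5 |  24 | bab
   6 |   5 | babbbcccbbbbbdaddbbbab
   7 |  23 | bbab
   8 |  22 | bbbab
   9 |  13 | bbbbbdaddbbbab
  10 |  14 | bbbbdaddbbbab
  11 |   7 | bbbcccbbbbbdaddbbbab
  12 |  15 | bbbdaddbbbab
  13 |   8 | bbcccbbbbbdaddbbbab
  14 |  16 | bbdaddbbbab
  15 |   9 | bcccbbbbbdaddbbbab
  16 |  17 | bdaddbbbab
  17 |  12 | cbbbbbdaddbbbab
  18 |  11 | ccbbbbbdaddbbbab
  19 |  10 | cccbbbbbdaddbbbab
  20 |   3 | cdbabbbcccbbbbbdaddbbbab
  21 |   1 | dacdbabbbcccbbbbbdaddbbbab
  22 |  18 | daddbbbab
  23 |   4 | dbabbbcccbbbbbdaddbbbab
  24 |  21 | dbbbab
  25 |   0 | ddacdbabbbcccbbbbbdaddbbbab
  26 |  20 | ddbbbab

SA = [25, 6, 2, 19, 26, 24, 5, 23, 22, 13, 14, 7, 15, 8, 16, 9, 17, 12, 11, 10, 3, 1, 18, 4, 21, 0, 20]
[i] adj suffixes → lcp
  [1] 25/6 → 2 ('ab')
  [2] 6/2 → 1 ('a')
  [3] 2/19 → 1 ('a')
  [4] 19/26 → 0 ('')
  [5] 26/24 → 1 ('b')
  [6] 24/5 → 3 ('bab')
  [7] 5/23 → 1 ('b')
  [8] 23/22 → 2 ('bb')
  [9] 22/13 → 3 ('bbb')
  [10] 13/14 → 4 ('bbbb')
  [11] 14/7 → 3 ('bbb')
  [12] 7/15 → 3 ('bbb')
  [13] 15/8 → 2 ('bb')
  [14] 8/16 → 2 ('bb')
  [15] 16/9 → 1 ('b')
  [16] 9/17 → 1 ('b')
  [17] 17/12 → 0 ('')
  [18] 12/11 → 1 ('c')
  [19] 11/10 → 2 ('cc')
  [20] 10/3 → 1 ('c')
  [21] 3/1 → 0 ('')
  [22] 1/18 → 2 ('da')
  [23] 18/4 → 1 ('d')
  [24] 4/21 → 2 ('db')
  [25] 21/0 → 1 ('d')
  [26] 0/20 → 2 ('dd')

n(n+1)/2 = 27·28/2 = 378
Σ LCP = 0 + 2 + 1 + 1 + 0 + 1 + 3 + 1 + 2 + 3 + 4 + 3 + 3 + 2 + 2 + 1 + 1 + 0 + 1 + 2 + 1 + 0 + 2 + 1 + 2 + 1 + 2 = 42
distinct = 378 − 42 = 336

336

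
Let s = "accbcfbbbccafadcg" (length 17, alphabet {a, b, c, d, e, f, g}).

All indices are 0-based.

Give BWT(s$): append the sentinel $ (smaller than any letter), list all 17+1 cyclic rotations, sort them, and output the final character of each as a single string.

g$fcfbbcccbabdaacc

rank  rotation            last
    0  $accbcfbbbccafadcg  g
    1  accbcfbbbccafadcg$  $
    2  adcg$accbcfbbbccaf  f
    3  afadcg$accbcfbbbcc  c
    4  bbbccafadcg$accbcf  f
    5  bbccafadcg$accbcfb  b
    6  bccafadcg$accbcfbb  b
    7  bcfbbbccafadcg$acc  c
    8  cafadcg$accbcfbbbc  c
    9  cbcfbbbccafadcg$ac  c
   10  ccafadcg$accbcfbbb  b
   11  ccbcfbbbccafadcg$a  a
   12  cfbbbccafadcg$accb  b
   13  cg$accbcfbbbccafad  d
   14  dcg$accbcfbbbccafa  a
   15  fadcg$accbcfbbbcca  a
   16  fbbbccafadcg$accbc  c
   17  g$accbcfbbbccafadc  c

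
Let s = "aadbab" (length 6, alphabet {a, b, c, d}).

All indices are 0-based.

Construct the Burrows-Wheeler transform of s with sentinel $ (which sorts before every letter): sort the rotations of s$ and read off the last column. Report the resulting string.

rank  rotation last
    0  $aadbab  b
    1  aadbab$  $
    2  ab$aadb  b
    3  adbab$a  a
    4  b$aadba  a
    5  bab$aad  d
    6  dbab$aa  a

b$baada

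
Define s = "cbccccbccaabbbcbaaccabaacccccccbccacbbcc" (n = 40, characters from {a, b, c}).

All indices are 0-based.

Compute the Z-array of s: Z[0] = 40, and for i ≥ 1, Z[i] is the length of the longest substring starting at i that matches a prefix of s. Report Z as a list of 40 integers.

Z[0]=40
i=1: i≥r, start 0; Z[1]=0
i=2: i≥r, start 0; Z[2]=1 grow→box=[2,3)
i=3: i≥r, start 0; Z[3]=1 grow→box=[3,4)
i=4: i≥r, start 0; Z[4]=1 grow→box=[4,5)
i=5: i≥r, start 0; Z[5]=4 grow→box=[5,9)
i=6: min(r-i=3, Z[1]=0)=0; Z[6]=0
i=7: min(r-i=2, Z[2]=1)=1; Z[7]=1
i=8: min(r-i=1, Z[3]=1)=1; Z[8]=1
i=9: i≥r, start 0; Z[9]=0
i=10: i≥r, start 0; Z[10]=0
i=11: i≥r, start 0; Z[11]=0
i=12: i≥r, start 0; Z[12]=0
i=13: i≥r, start 0; Z[13]=0
i=14: i≥r, start 0; Z[14]=2 grow→box=[14,16)
i=15: min(r-i=1, Z[1]=0)=0; Z[15]=0
i=16: i≥r, start 0; Z[16]=0
i=17: i≥r, start 0; Z[17]=0
i=18: i≥r, start 0; Z[18]=1 grow→box=[18,19)
i=19: i≥r, start 0; Z[19]=1 grow→box=[19,20)
i=20: i≥r, start 0; Z[20]=0
i=21: i≥r, start 0; Z[21]=0
i=22: i≥r, start 0; Z[22]=0
i=23: i≥r, start 0; Z[23]=0
i=24: i≥r, start 0; Z[24]=1 grow→box=[24,25)
i=25: i≥r, start 0; Z[25]=1 grow→box=[25,26)
i=26: i≥r, start 0; Z[26]=1 grow→box=[26,27)
i=27: i≥r, start 0; Z[27]=1 grow→box=[27,28)
i=28: i≥r, start 0; Z[28]=1 grow→box=[28,29)
i=29: i≥r, start 0; Z[29]=1 grow→box=[29,30)
i=30: i≥r, start 0; Z[30]=4 grow→box=[30,34)
i=31: min(r-i=3, Z[1]=0)=0; Z[31]=0
i=32: min(r-i=2, Z[2]=1)=1; Z[32]=1
i=33: min(r-i=1, Z[3]=1)=1; Z[33]=1
i=34: i≥r, start 0; Z[34]=0
i=35: i≥r, start 0; Z[35]=2 grow→box=[35,37)
i=36: min(r-i=1, Z[1]=0)=0; Z[36]=0
i=37: i≥r, start 0; Z[37]=0
i=38: i≥r, start 0; Z[38]=1 grow→box=[38,39)
i=39: i≥r, start 0; Z[39]=1 grow→box=[39,40)

[40, 0, 1, 1, 1, 4, 0, 1, 1, 0, 0, 0, 0, 0, 2, 0, 0, 0, 1, 1, 0, 0, 0, 0, 1, 1, 1, 1, 1, 1, 4, 0, 1, 1, 0, 2, 0, 0, 1, 1]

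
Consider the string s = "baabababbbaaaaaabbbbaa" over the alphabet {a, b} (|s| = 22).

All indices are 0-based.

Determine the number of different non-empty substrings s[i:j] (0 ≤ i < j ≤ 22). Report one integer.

196

rank→(start, suffix):
  0 → (21, 'a')
  1 → (20, 'aa')
  2 → (10, 'aaaaaabbbbaa')
  3 → (11, 'aaaaabbbbaa')
  4 → (12, 'aaaabbbbaa')
  5 → (13, 'aaabbbbaa')
  6 → (1, 'aabababbbaaaaaabbbbaa')
  7 → (14, 'aabbbbaa')
  8 → (2, 'abababbbaaaaaabbbbaa')
  9 → (4, 'ababbbaaaaaabbbbaa')
  10 → (6, 'abbbaaaaaabbbbaa')
  11 → (15, 'abbbbaa')
  12 → (19, 'baa')
  13 → (9, 'baaaaaabbbbaa')
  14 → (0, 'baabababbbaaaaaabbbbaa')
  15 → (3, 'bababbbaaaaaabbbbaa')
  16 → (5, 'babbbaaaaaabbbbaa')
  17 → (18, 'bbaa')
  18 → (8, 'bbaaaaaabbbbaa')
  19 → (17, 'bbbaa')
  20 → (7, 'bbbaaaaaabbbbaa')
  21 → (16, 'bbbbaa')

SA = [21, 20, 10, 11, 12, 13, 1, 14, 2, 4, 6, 15, 19, 9, 0, 3, 5, 18, 8, 17, 7, 16]
i: (SA[i-1],SA[i]) lcp shared
  1: (21,20) 1 'a'
  2: (20,10) 2 'aa'
  3: (10,11) 5 'aaaaa'
  4: (11,12) 4 'aaaa'
  5: (12,13) 3 'aaa'
  6: (13,1) 2 'aa'
  7: (1,14) 3 'aab'
  8: (14,2) 1 'a'
  9: (2,4) 4 'abab'
  10: (4,6) 2 'ab'
  11: (6,15) 4 'abbb'
  12: (15,19) 0 ''
  13: (19,9) 3 'baa'
  14: (9,0) 3 'baa'
  15: (0,3) 2 'ba'
  16: (3,5) 3 'bab'
  17: (5,18) 1 'b'
  18: (18,8) 4 'bbaa'
  19: (8,17) 2 'bb'
  20: (17,7) 5 'bbbaa'
  21: (7,16) 3 'bbb'

n(n+1)/2 = 22·23/2 = 253
Σ LCP = 0 + 1 + 2 + 5 + 4 + 3 + 2 + 3 + 1 + 4 + 2 + 4 + 0 + 3 + 3 + 2 + 3 + 1 + 4 + 2 + 5 + 3 = 57
distinct = 253 − 57 = 196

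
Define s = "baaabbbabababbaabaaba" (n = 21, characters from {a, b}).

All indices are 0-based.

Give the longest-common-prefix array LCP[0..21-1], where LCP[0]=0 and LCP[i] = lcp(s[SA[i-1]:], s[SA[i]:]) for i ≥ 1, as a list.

rank | idx | suffix
   0 |  20 | a
   1 |   1 | aaabbbabababbaabaaba
   2 |  17 | aaba
   3 |  14 | aabaaba
   4 |   2 | aabbbabababbaabaaba
   5 |  18 | aba
   6 |  15 | abaaba
   7 |   7 | abababbaabaaba
   8 |   9 | ababbaabaaba
   9 |  11 | abbaabaaba
  10 |   3 | abbbabababbaabaaba
  11 |  19 | ba
  12 |   0 | baaabbbabababbaabaaba
  13 |  16 | baaba
  14 |  13 | baabaaba
  15 |   6 | babababbaabaaba
  16 |   8 | bababbaabaaba
  17 |  10 | babbaabaaba
  18 |  12 | bbaabaaba
  19 |   5 | bbabababbaabaaba
  20 |   4 | bbbabababbaabaaba

SA = [20, 1, 17, 14, 2, 18, 15, 7, 9, 11, 3, 19, 0, 16, 13, 6, 8, 10, 12, 5, 4]
rank  pair      lcp
   1  s[20:],s[1:]  1  'a'
   2  s[1:],s[17:]  2  'aa'
   3  s[17:],s[14:]  4  'aaba'
   4  s[14:],s[2:]  3  'aab'
   5  s[2:],s[18:]  1  'a'
   6  s[18:],s[15:]  3  'aba'
   7  s[15:],s[7:]  3  'aba'
   8  s[7:],s[9:]  4  'abab'
   9  s[9:],s[11:]  2  'ab'
  10  s[11:],s[3:]  3  'abb'
  11  s[3:],s[19:]  0  ''
  12  s[19:],s[0:]  2  'ba'
  13  s[0:],s[16:]  3  'baa'
  14  s[16:],s[13:]  5  'baaba'
  15  s[13:],s[6:]  2  'ba'
  16  s[6:],s[8:]  5  'babab'
  17  s[8:],s[10:]  3  'bab'
  18  s[10:],s[12:]  1  'b'
  19  s[12:],s[5:]  3  'bba'
  20  s[5:],s[4:]  2  'bb'

[0, 1, 2, 4, 3, 1, 3, 3, 4, 2, 3, 0, 2, 3, 5, 2, 5, 3, 1, 3, 2]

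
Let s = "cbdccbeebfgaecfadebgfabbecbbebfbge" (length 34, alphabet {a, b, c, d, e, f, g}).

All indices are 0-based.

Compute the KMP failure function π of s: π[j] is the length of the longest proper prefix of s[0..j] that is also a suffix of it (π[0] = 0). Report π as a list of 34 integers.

[0, 0, 0, 1, 1, 2, 0, 0, 0, 0, 0, 0, 0, 1, 0, 0, 0, 0, 0, 0, 0, 0, 0, 0, 0, 1, 2, 0, 0, 0, 0, 0, 0, 0]

π[0] = 0
j=1 s[j]='b': π[1]=0 (border '')
j=2 s[j]='d': π[2]=0 (border '')
j=3 s[j]='c': π[3]=1 (border 'c')
j=4 s[j]='c': k: 1→0; π[4]=1 (border 'c')
j=5 s[j]='b': π[5]=2 (border 'cb')
j=6 s[j]='e': k: 2→0; π[6]=0 (border '')
j=7 s[j]='e': π[7]=0 (border '')
j=8 s[j]='b': π[8]=0 (border '')
j=9 s[j]='f': π[9]=0 (border '')
j=10 s[j]='g': π[10]=0 (border '')
j=11 s[j]='a': π[11]=0 (border '')
j=12 s[j]='e': π[12]=0 (border '')
j=13 s[j]='c': π[13]=1 (border 'c')
j=14 s[j]='f': k: 1→0; π[14]=0 (border '')
j=15 s[j]='a': π[15]=0 (border '')
j=16 s[j]='d': π[16]=0 (border '')
j=17 s[j]='e': π[17]=0 (border '')
j=18 s[j]='b': π[18]=0 (border '')
j=19 s[j]='g': π[19]=0 (border '')
j=20 s[j]='f': π[20]=0 (border '')
j=21 s[j]='a': π[21]=0 (border '')
j=22 s[j]='b': π[22]=0 (border '')
j=23 s[j]='b': π[23]=0 (border '')
j=24 s[j]='e': π[24]=0 (border '')
j=25 s[j]='c': π[25]=1 (border 'c')
j=26 s[j]='b': π[26]=2 (border 'cb')
j=27 s[j]='b': k: 2→0; π[27]=0 (border '')
j=28 s[j]='e': π[28]=0 (border '')
j=29 s[j]='b': π[29]=0 (border '')
j=30 s[j]='f': π[30]=0 (border '')
j=31 s[j]='b': π[31]=0 (border '')
j=32 s[j]='g': π[32]=0 (border '')
j=33 s[j]='e': π[33]=0 (border '')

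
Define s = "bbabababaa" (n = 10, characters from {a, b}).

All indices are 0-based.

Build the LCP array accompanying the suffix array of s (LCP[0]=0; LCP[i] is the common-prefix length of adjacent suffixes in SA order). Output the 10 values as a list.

[0, 1, 1, 3, 5, 0, 2, 4, 6, 1]

rank→(start, suffix):
  0 → (9, 'a')
  1 → (8, 'aa')
  2 → (6, 'abaa')
  3 → (4, 'ababaa')
  4 → (2, 'abababaa')
  5 → (7, 'baa')
  6 → (5, 'babaa')
  7 → (3, 'bababaa')
  8 → (1, 'babababaa')
  9 → (0, 'bbabababaa')

SA = [9, 8, 6, 4, 2, 7, 5, 3, 1, 0]
i: (SA[i-1],SA[i]) lcp shared
  1: (9,8) 1 'a'
  2: (8,6) 1 'a'
  3: (6,4) 3 'aba'
  4: (4,2) 5 'ababa'
  5: (2,7) 0 ''
  6: (7,5) 2 'ba'
  7: (5,3) 4 'baba'
  8: (3,1) 6 'bababa'
  9: (1,0) 1 'b'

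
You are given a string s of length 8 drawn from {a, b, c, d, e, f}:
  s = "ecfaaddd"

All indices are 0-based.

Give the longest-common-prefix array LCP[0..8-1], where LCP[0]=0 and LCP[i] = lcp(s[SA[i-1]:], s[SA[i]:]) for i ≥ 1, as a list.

[0, 1, 0, 0, 1, 2, 0, 0]

sorted suffixes:
  #0 SA[0]=3  'aaddd'
  #1 SA[1]=4  'addd'
  #2 SA[2]=1  'cfaaddd'
  #3 SA[3]=7  'd'
  #4 SA[4]=6  'dd'
  #5 SA[5]=5  'ddd'
  #6 SA[6]=0  'ecfaaddd'
  #7 SA[7]=2  'faaddd'

SA = [3, 4, 1, 7, 6, 5, 0, 2]
[i] adj suffixes → lcp
  [1] 3/4 → 1 ('a')
  [2] 4/1 → 0 ('')
  [3] 1/7 → 0 ('')
  [4] 7/6 → 1 ('d')
  [5] 6/5 → 2 ('dd')
  [6] 5/0 → 0 ('')
  [7] 0/2 → 0 ('')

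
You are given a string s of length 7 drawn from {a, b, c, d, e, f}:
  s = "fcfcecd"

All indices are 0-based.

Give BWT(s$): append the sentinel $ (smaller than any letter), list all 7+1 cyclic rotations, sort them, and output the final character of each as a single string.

rank  rotation  last
    0  $fcfcecd  d
    1  cd$fcfce  e
    2  cecd$fcf  f
    3  cfcecd$f  f
    4  d$fcfcec  c
    5  ecd$fcfc  c
    6  fcecd$fc  c
    7  fcfcecd$  $

deffccc$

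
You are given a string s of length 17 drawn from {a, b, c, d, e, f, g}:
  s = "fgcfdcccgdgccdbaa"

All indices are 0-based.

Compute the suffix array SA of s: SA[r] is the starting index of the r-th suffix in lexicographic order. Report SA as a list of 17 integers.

sorted suffixes:
  #0 SA[0]=16  'a'
  #1 SA[1]=15  'aa'
  #2 SA[2]=14  'baa'
  #3 SA[3]=5  'cccgdgccdbaa'
  #4 SA[4]=11  'ccdbaa'
  #5 SA[5]=6  'ccgdgccdbaa'
  #6 SA[6]=12  'cdbaa'
  #7 SA[7]=2  'cfdcccgdgccdbaa'
  #8 SA[8]=7  'cgdgccdbaa'
  #9 SA[9]=13  'dbaa'
  #10 SA[10]=4  'dcccgdgccdbaa'
  #11 SA[11]=9  'dgccdbaa'
  #12 SA[12]=3  'fdcccgdgccdbaa'
  #13 SA[13]=0  'fgcfdcccgdgccdbaa'
  #14 SA[14]=10  'gccdbaa'
  #15 SA[15]=1  'gcfdcccgdgccdbaa'
  #16 SA[16]=8  'gdgccdbaa'

[16, 15, 14, 5, 11, 6, 12, 2, 7, 13, 4, 9, 3, 0, 10, 1, 8]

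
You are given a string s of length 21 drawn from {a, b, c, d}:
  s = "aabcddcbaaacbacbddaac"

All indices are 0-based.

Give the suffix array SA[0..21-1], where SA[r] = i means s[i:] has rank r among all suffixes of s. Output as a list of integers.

sorted suffixes:
  #0 SA[0]=8  'aaacbacbddaac'
  #1 SA[1]=0  'aabcddcbaaacbacbddaac'
  #2 SA[2]=18  'aac'
  #3 SA[3]=9  'aacbacbddaac'
  #4 SA[4]=1  'abcddcbaaacbacbddaac'
  #5 SA[5]=19  'ac'
  #6 SA[6]=10  'acbacbddaac'
  #7 SA[7]=13  'acbddaac'
  #8 SA[8]=7  'baaacbacbddaac'
  #9 SA[9]=12  'bacbddaac'
  #10 SA[10]=2  'bcddcbaaacbacbddaac'
  #11 SA[11]=15  'bddaac'
  #12 SA[12]=20  'c'
  #13 SA[13]=6  'cbaaacbacbddaac'
  #14 SA[14]=11  'cbacbddaac'
  #15 SA[15]=14  'cbddaac'
  #16 SA[16]=3  'cddcbaaacbacbddaac'
  #17 SA[17]=17  'daac'
  #18 SA[18]=5  'dcbaaacbacbddaac'
  #19 SA[19]=16  'ddaac'
  #20 SA[20]=4  'ddcbaaacbacbddaac'

[8, 0, 18, 9, 1, 19, 10, 13, 7, 12, 2, 15, 20, 6, 11, 14, 3, 17, 5, 16, 4]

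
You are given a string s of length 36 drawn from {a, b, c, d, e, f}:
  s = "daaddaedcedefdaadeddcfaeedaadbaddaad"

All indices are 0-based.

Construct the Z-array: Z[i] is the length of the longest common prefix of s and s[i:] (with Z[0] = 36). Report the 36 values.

[36, 0, 0, 1, 2, 0, 0, 1, 0, 0, 1, 0, 0, 4, 0, 0, 1, 0, 1, 1, 0, 0, 0, 0, 0, 4, 0, 0, 1, 0, 0, 1, 4, 0, 0, 1]

Z[0]=36
i=1: outside box; Z[1]=0
i=2: outside box; Z[2]=0
i=3: outside box; Z[3]=1 grow→box=[3,4)
i=4: outside box; Z[4]=2 grow→box=[4,6)
i=5: min(r-i=1, Z[1]=0)=0; Z[5]=0
i=6: outside box; Z[6]=0
i=7: outside box; Z[7]=1 grow→box=[7,8)
i=8: outside box; Z[8]=0
i=9: outside box; Z[9]=0
i=10: outside box; Z[10]=1 grow→box=[10,11)
i=11: outside box; Z[11]=0
i=12: outside box; Z[12]=0
i=13: outside box; Z[13]=4 grow→box=[13,17)
i=14: min(r-i=3, Z[1]=0)=0; Z[14]=0
i=15: min(r-i=2, Z[2]=0)=0; Z[15]=0
i=16: min(r-i=1, Z[3]=1)=1; Z[16]=1
i=17: outside box; Z[17]=0
i=18: outside box; Z[18]=1 grow→box=[18,19)
i=19: outside box; Z[19]=1 grow→box=[19,20)
i=20: outside box; Z[20]=0
i=21: outside box; Z[21]=0
i=22: outside box; Z[22]=0
i=23: outside box; Z[23]=0
i=24: outside box; Z[24]=0
i=25: outside box; Z[25]=4 grow→box=[25,29)
i=26: min(r-i=3, Z[1]=0)=0; Z[26]=0
i=27: min(r-i=2, Z[2]=0)=0; Z[27]=0
i=28: min(r-i=1, Z[3]=1)=1; Z[28]=1
i=29: outside box; Z[29]=0
i=30: outside box; Z[30]=0
i=31: outside box; Z[31]=1 grow→box=[31,32)
i=32: outside box; Z[32]=4 grow→box=[32,36)
i=33: min(r-i=3, Z[1]=0)=0; Z[33]=0
i=34: min(r-i=2, Z[2]=0)=0; Z[34]=0
i=35: min(r-i=1, Z[3]=1)=1; Z[35]=1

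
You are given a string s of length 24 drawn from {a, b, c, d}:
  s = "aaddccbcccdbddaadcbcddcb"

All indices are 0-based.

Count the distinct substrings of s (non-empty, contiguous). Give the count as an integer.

rank | idx | suffix
   0 |  14 | aadcbcddcb
   1 |   0 | aaddccbcccdbddaadcbcddcb
   2 |  15 | adcbcddcb
   3 |   1 | addccbcccdbddaadcbcddcb
   4 |  23 | b
   5 |   6 | bcccdbddaadcbcddcb
   6 |  18 | bcddcb
   7 |  11 | bddaadcbcddcb
   8 |  22 | cb
   9 |   5 | cbcccdbddaadcbcddcb
  10 |  17 | cbcddcb
  11 |   4 | ccbcccdbddaadcbcddcb
  12 |   7 | cccdbddaadcbcddcb
  13 |   8 | ccdbddaadcbcddcb
  14 |   9 | cdbddaadcbcddcb
  15 |  19 | cddcb
  16 |  13 | daadcbcddcb
  17 |  10 | dbddaadcbcddcb
  18 |  21 | dcb
  19 |  16 | dcbcddcb
  20 |   3 | dccbcccdbddaadcbcddcb
  21 |  12 | ddaadcbcddcb
  22 |  20 | ddcb
  23 |   2 | ddccbcccdbddaadcbcddcb

SA = [14, 0, 15, 1, 23, 6, 18, 11, 22, 5, 17, 4, 7, 8, 9, 19, 13, 10, 21, 16, 3, 12, 20, 2]
i: (SA[i-1],SA[i]) lcp shared
  1: (14,0) 3 'aad'
  2: (0,15) 1 'a'
  3: (15,1) 2 'ad'
  4: (1,23) 0 ''
  5: (23,6) 1 'b'
  6: (6,18) 2 'bc'
  7: (18,11) 1 'b'
  8: (11,22) 0 ''
  9: (22,5) 2 'cb'
  10: (5,17) 3 'cbc'
  11: (17,4) 1 'c'
  12: (4,7) 2 'cc'
  13: (7,8) 2 'cc'
  14: (8,9) 1 'c'
  15: (9,19) 2 'cd'
  16: (19,13) 0 ''
  17: (13,10) 1 'd'
  18: (10,21) 1 'd'
  19: (21,16) 3 'dcb'
  20: (16,3) 2 'dc'
  21: (3,12) 1 'd'
  22: (12,20) 2 'dd'
  23: (20,2) 3 'ddc'

n(n+1)/2 = 24·25/2 = 300
Σ LCP = 0 + 3 + 1 + 2 + 0 + 1 + 2 + 1 + 0 + 2 + 3 + 1 + 2 + 2 + 1 + 2 + 0 + 1 + 1 + 3 + 2 + 1 + 2 + 3 = 36
distinct = 300 − 36 = 264

264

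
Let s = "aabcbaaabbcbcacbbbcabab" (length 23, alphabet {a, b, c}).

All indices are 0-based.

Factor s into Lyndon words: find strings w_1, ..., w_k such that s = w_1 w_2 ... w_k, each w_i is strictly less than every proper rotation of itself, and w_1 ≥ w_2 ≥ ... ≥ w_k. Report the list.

emit factor 1: 'aabcb' (i=0, period=5)
emit factor 2: 'aaabbcbcacbbbcabab' (i=5, period=18)

["aabcb", "aaabbcbcacbbbcabab"]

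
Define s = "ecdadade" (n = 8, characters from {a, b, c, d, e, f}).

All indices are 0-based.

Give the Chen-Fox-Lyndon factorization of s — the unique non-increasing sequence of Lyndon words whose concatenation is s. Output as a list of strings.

emit factor 1: 'e' (i=0, period=1)
emit factor 2: 'cd' (i=1, period=2)
emit factor 3: 'adade' (i=3, period=5)

["e", "cd", "adade"]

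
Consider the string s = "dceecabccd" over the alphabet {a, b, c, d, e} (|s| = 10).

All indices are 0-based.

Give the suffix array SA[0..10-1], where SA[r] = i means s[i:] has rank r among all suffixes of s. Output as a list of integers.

[5, 6, 4, 7, 8, 1, 9, 0, 3, 2]

rank | idx | suffix
   0 |   5 | abccd
   1 |   6 | bccd
   2 |   4 | cabccd
   3 |   7 | ccd
   4 |   8 | cd
   5 |   1 | ceecabccd
   6 |   9 | d
   7 |   0 | dceecabccd
   8 |   3 | ecabccd
   9 |   2 | eecabccd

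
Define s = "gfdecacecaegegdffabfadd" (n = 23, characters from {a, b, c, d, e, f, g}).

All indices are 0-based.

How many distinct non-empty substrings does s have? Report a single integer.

255

sorted suffixes:
  #0 SA[0]=17  'abfadd'
  #1 SA[1]=5  'acecaegegdffabfadd'
  #2 SA[2]=20  'add'
  #3 SA[3]=9  'aegegdffabfadd'
  #4 SA[4]=18  'bfadd'
  #5 SA[5]=4  'cacecaegegdffabfadd'
  #6 SA[6]=8  'caegegdffabfadd'
  #7 SA[7]=6  'cecaegegdffabfadd'
  #8 SA[8]=22  'd'
  #9 SA[9]=21  'dd'
  #10 SA[10]=2  'decacecaegegdffabfadd'
  #11 SA[11]=14  'dffabfadd'
  #12 SA[12]=3  'ecacecaegegdffabfadd'
  #13 SA[13]=7  'ecaegegdffabfadd'
  #14 SA[14]=12  'egdffabfadd'
  #15 SA[15]=10  'egegdffabfadd'
  #16 SA[16]=16  'fabfadd'
  #17 SA[17]=19  'fadd'
  #18 SA[18]=1  'fdecacecaegegdffabfadd'
  #19 SA[19]=15  'ffabfadd'
  #20 SA[20]=13  'gdffabfadd'
  #21 SA[21]=11  'gegdffabfadd'
  #22 SA[22]=0  'gfdecacecaegegdffabfadd'

SA = [17, 5, 20, 9, 18, 4, 8, 6, 22, 21, 2, 14, 3, 7, 12, 10, 16, 19, 1, 15, 13, 11, 0]
rank  pair      lcp
   1  s[17:],s[5:]  1  'a'
   2  s[5:],s[20:]  1  'a'
   3  s[20:],s[9:]  1  'a'
   4  s[9:],s[18:]  0  ''
   5  s[18:],s[4:]  0  ''
   6  s[4:],s[8:]  2  'ca'
   7  s[8:],s[6:]  1  'c'
   8  s[6:],s[22:]  0  ''
   9  s[22:],s[21:]  1  'd'
  10  s[21:],s[2:]  1  'd'
  11  s[2:],s[14:]  1  'd'
  12  s[14:],s[3:]  0  ''
  13  s[3:],s[7:]  3  'eca'
  14  s[7:],s[12:]  1  'e'
  15  s[12:],s[10:]  2  'eg'
  16  s[10:],s[16:]  0  ''
  17  s[16:],s[19:]  2  'fa'
  18  s[19:],s[1:]  1  'f'
  19  s[1:],s[15:]  1  'f'
  20  s[15:],s[13:]  0  ''
  21  s[13:],s[11:]  1  'g'
  22  s[11:],s[0:]  1  'g'

n(n+1)/2 = 23·24/2 = 276
Σ LCP = 0 + 1 + 1 + 1 + 0 + 0 + 2 + 1 + 0 + 1 + 1 + 1 + 0 + 3 + 1 + 2 + 0 + 2 + 1 + 1 + 0 + 1 + 1 = 21
distinct = 276 − 21 = 255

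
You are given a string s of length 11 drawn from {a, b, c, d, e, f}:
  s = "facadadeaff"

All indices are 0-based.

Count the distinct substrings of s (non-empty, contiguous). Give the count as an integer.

59

rank→(start, suffix):
  0 → (1, 'acadadeaff')
  1 → (3, 'adadeaff')
  2 → (5, 'adeaff')
  3 → (8, 'aff')
  4 → (2, 'cadadeaff')
  5 → (4, 'dadeaff')
  6 → (6, 'deaff')
  7 → (7, 'eaff')
  8 → (10, 'f')
  9 → (0, 'facadadeaff')
  10 → (9, 'ff')

SA = [1, 3, 5, 8, 2, 4, 6, 7, 10, 0, 9]
i: (SA[i-1],SA[i]) lcp shared
  1: (1,3) 1 'a'
  2: (3,5) 2 'ad'
  3: (5,8) 1 'a'
  4: (8,2) 0 ''
  5: (2,4) 0 ''
  6: (4,6) 1 'd'
  7: (6,7) 0 ''
  8: (7,10) 0 ''
  9: (10,0) 1 'f'
  10: (0,9) 1 'f'

n(n+1)/2 = 11·12/2 = 66
Σ LCP = 0 + 1 + 2 + 1 + 0 + 0 + 1 + 0 + 0 + 1 + 1 = 7
distinct = 66 − 7 = 59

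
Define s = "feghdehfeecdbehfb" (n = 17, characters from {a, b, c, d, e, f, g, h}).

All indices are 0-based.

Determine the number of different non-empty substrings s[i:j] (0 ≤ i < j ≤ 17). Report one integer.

rank→(start, suffix):
  0 → (16, 'b')
  1 → (12, 'behfb')
  2 → (10, 'cdbehfb')
  3 → (11, 'dbehfb')
  4 → (4, 'dehfeecdbehfb')
  5 → (9, 'ecdbehfb')
  6 → (8, 'eecdbehfb')
  7 → (1, 'eghdehfeecdbehfb')
  8 → (13, 'ehfb')
  9 → (5, 'ehfeecdbehfb')
  10 → (15, 'fb')
  11 → (7, 'feecdbehfb')
  12 → (0, 'feghdehfeecdbehfb')
  13 → (2, 'ghdehfeecdbehfb')
  14 → (3, 'hdehfeecdbehfb')
  15 → (14, 'hfb')
  16 → (6, 'hfeecdbehfb')

SA = [16, 12, 10, 11, 4, 9, 8, 1, 13, 5, 15, 7, 0, 2, 3, 14, 6]
i: (SA[i-1],SA[i]) lcp shared
  1: (16,12) 1 'b'
  2: (12,10) 0 ''
  3: (10,11) 0 ''
  4: (11,4) 1 'd'
  5: (4,9) 0 ''
  6: (9,8) 1 'e'
  7: (8,1) 1 'e'
  8: (1,13) 1 'e'
  9: (13,5) 3 'ehf'
  10: (5,15) 0 ''
  11: (15,7) 1 'f'
  12: (7,0) 2 'fe'
  13: (0,2) 0 ''
  14: (2,3) 0 ''
  15: (3,14) 1 'h'
  16: (14,6) 2 'hf'

n(n+1)/2 = 17·18/2 = 153
Σ LCP = 0 + 1 + 0 + 0 + 1 + 0 + 1 + 1 + 1 + 3 + 0 + 1 + 2 + 0 + 0 + 1 + 2 = 14
distinct = 153 − 14 = 139

139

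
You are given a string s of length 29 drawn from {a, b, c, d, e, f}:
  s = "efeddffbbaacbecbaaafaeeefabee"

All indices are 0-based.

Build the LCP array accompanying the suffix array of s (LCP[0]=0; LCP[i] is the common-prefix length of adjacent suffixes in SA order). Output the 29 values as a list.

rank | idx | suffix
   0 |  16 | aaafaeeefabee
   1 |   9 | aacbecbaaafaeeefabee
   2 |  17 | aafaeeefabee
   3 |  25 | abee
   4 |  10 | acbecbaaafaeeefabee
   5 |  20 | aeeefabee
   6 |  18 | afaeeefabee
   7 |  15 | baaafaeeefabee
   8 |   8 | baacbecbaaafaeeefabee
   9 |   7 | bbaacbecbaaafaeeefabee
  10 |  12 | becbaaafaeeefabee
  11 |  26 | bee
  12 |  14 | cbaaafaeeefabee
  13 |  11 | cbecbaaafaeeefabee
  14 |   3 | ddffbbaacbecbaaafaeeefabee
  15 |   4 | dffbbaacbecbaaafaeeefabee
  16 |  28 | e
  17 |  13 | ecbaaafaeeefabee
  18 |   2 | eddffbbaacbecbaaafaeeefabee
  19 |  27 | ee
  20 |  21 | eeefabee
  21 |  22 | eefabee
  22 |  23 | efabee
  23 |   0 | efeddffbbaacbecbaaafaeeefabee
  24 |  24 | fabee
  25 |  19 | faeeefabee
  26 |   6 | fbbaacbecbaaafaeeefabee
  27 |   1 | feddffbbaacbecbaaafaeeefabee
  28 |   5 | ffbbaacbecbaaafaeeefabee

SA = [16, 9, 17, 25, 10, 20, 18, 15, 8, 7, 12, 26, 14, 11, 3, 4, 28, 13, 2, 27, 21, 22, 23, 0, 24, 19, 6, 1, 5]
[i] adj suffixes → lcp
  [1] 16/9 → 2 ('aa')
  [2] 9/17 → 2 ('aa')
  [3] 17/25 → 1 ('a')
  [4] 25/10 → 1 ('a')
  [5] 10/20 → 1 ('a')
  [6] 20/18 → 1 ('a')
  [7] 18/15 → 0 ('')
  [8] 15/8 → 3 ('baa')
  [9] 8/7 → 1 ('b')
  [10] 7/12 → 1 ('b')
  [11] 12/26 → 2 ('be')
  [12] 26/14 → 0 ('')
  [13] 14/11 → 2 ('cb')
  [14] 11/3 → 0 ('')
  [15] 3/4 → 1 ('d')
  [16] 4/28 → 0 ('')
  [17] 28/13 → 1 ('e')
  [18] 13/2 → 1 ('e')
  [19] 2/27 → 1 ('e')
  [20] 27/21 → 2 ('ee')
  [21] 21/22 → 2 ('ee')
  [22] 22/23 → 1 ('e')
  [23] 23/0 → 2 ('ef')
  [24] 0/24 → 0 ('')
  [25] 24/19 → 2 ('fa')
  [26] 19/6 → 1 ('f')
  [27] 6/1 → 1 ('f')
  [28] 1/5 → 1 ('f')

[0, 2, 2, 1, 1, 1, 1, 0, 3, 1, 1, 2, 0, 2, 0, 1, 0, 1, 1, 1, 2, 2, 1, 2, 0, 2, 1, 1, 1]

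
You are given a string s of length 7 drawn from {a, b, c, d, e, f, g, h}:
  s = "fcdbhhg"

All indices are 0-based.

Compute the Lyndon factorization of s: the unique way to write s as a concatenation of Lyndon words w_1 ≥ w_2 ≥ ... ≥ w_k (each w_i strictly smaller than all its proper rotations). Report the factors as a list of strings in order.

["f", "cd", "bhhg"]

emit factor 1: 'f' (i=0, period=1)
emit factor 2: 'cd' (i=1, period=2)
emit factor 3: 'bhhg' (i=3, period=4)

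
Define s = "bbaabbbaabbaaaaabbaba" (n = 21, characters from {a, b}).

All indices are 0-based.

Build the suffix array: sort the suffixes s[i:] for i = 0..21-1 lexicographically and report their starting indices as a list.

[20, 11, 12, 13, 7, 14, 2, 18, 8, 15, 3, 19, 10, 6, 1, 17, 9, 5, 0, 16, 4]

sorted suffixes:
  #0 SA[0]=20  'a'
  #1 SA[1]=11  'aaaaabbaba'
  #2 SA[2]=12  'aaaabbaba'
  #3 SA[3]=13  'aaabbaba'
  #4 SA[4]=7  'aabbaaaaabbaba'
  #5 SA[5]=14  'aabbaba'
  #6 SA[6]=2  'aabbbaabbaaaaabbaba'
  #7 SA[7]=18  'aba'
  #8 SA[8]=8  'abbaaaaabbaba'
  #9 SA[9]=15  'abbaba'
  #10 SA[10]=3  'abbbaabbaaaaabbaba'
  #11 SA[11]=19  'ba'
  #12 SA[12]=10  'baaaaabbaba'
  #13 SA[13]=6  'baabbaaaaabbaba'
  #14 SA[14]=1  'baabbbaabbaaaaabbaba'
  #15 SA[15]=17  'baba'
  #16 SA[16]=9  'bbaaaaabbaba'
  #17 SA[17]=5  'bbaabbaaaaabbaba'
  #18 SA[18]=0  'bbaabbbaabbaaaaabbaba'
  #19 SA[19]=16  'bbaba'
  #20 SA[20]=4  'bbbaabbaaaaabbaba'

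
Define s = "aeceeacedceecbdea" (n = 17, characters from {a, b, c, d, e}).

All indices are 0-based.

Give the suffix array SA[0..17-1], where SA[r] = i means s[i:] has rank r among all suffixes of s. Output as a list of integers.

[16, 5, 0, 13, 12, 6, 2, 9, 8, 14, 15, 4, 11, 1, 7, 3, 10]

rank | idx | suffix
   0 |  16 | a
   1 |   5 | acedceecbdea
   2 |   0 | aeceeacedceecbdea
   3 |  13 | bdea
   4 |  12 | cbdea
   5 |   6 | cedceecbdea
   6 |   2 | ceeacedceecbdea
   7 |   9 | ceecbdea
   8 |   8 | dceecbdea
   9 |  14 | dea
  10 |  15 | ea
  11 |   4 | eacedceecbdea
  12 |  11 | ecbdea
  13 |   1 | eceeacedceecbdea
  14 |   7 | edceecbdea
  15 |   3 | eeacedceecbdea
  16 |  10 | eecbdea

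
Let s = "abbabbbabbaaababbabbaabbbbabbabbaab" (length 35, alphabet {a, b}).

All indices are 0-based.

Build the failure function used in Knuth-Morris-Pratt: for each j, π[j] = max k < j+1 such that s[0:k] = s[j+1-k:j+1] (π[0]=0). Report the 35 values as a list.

[0, 0, 0, 1, 2, 3, 0, 1, 2, 3, 4, 1, 1, 2, 1, 2, 3, 4, 5, 6, 4, 1, 2, 3, 0, 0, 1, 2, 3, 4, 5, 6, 4, 1, 2]

π[0] = 0
j=1 s[j]='b': π[1]=0 (border '')
j=2 s[j]='b': π[2]=0 (border '')
j=3 s[j]='a': π[3]=1 (border 'a')
j=4 s[j]='b': π[4]=2 (border 'ab')
j=5 s[j]='b': π[5]=3 (border 'abb')
j=6 s[j]='b': k: 3→0; π[6]=0 (border '')
j=7 s[j]='a': π[7]=1 (border 'a')
j=8 s[j]='b': π[8]=2 (border 'ab')
j=9 s[j]='b': π[9]=3 (border 'abb')
j=10 s[j]='a': π[10]=4 (border 'abba')
j=11 s[j]='a': k: 4→1→0; π[11]=1 (border 'a')
j=12 s[j]='a': k: 1→0; π[12]=1 (border 'a')
j=13 s[j]='b': π[13]=2 (border 'ab')
j=14 s[j]='a': k: 2→0; π[14]=1 (border 'a')
j=15 s[j]='b': π[15]=2 (border 'ab')
j=16 s[j]='b': π[16]=3 (border 'abb')
j=17 s[j]='a': π[17]=4 (border 'abba')
j=18 s[j]='b': π[18]=5 (border 'abbab')
j=19 s[j]='b': π[19]=6 (border 'abbabb')
j=20 s[j]='a': k: 6→3; π[20]=4 (border 'abba')
j=21 s[j]='a': k: 4→1→0; π[21]=1 (border 'a')
j=22 s[j]='b': π[22]=2 (border 'ab')
j=23 s[j]='b': π[23]=3 (border 'abb')
j=24 s[j]='b': k: 3→0; π[24]=0 (border '')
j=25 s[j]='b': π[25]=0 (border '')
j=26 s[j]='a': π[26]=1 (border 'a')
j=27 s[j]='b': π[27]=2 (border 'ab')
j=28 s[j]='b': π[28]=3 (border 'abb')
j=29 s[j]='a': π[29]=4 (border 'abba')
j=30 s[j]='b': π[30]=5 (border 'abbab')
j=31 s[j]='b': π[31]=6 (border 'abbabb')
j=32 s[j]='a': k: 6→3; π[32]=4 (border 'abba')
j=33 s[j]='a': k: 4→1→0; π[33]=1 (border 'a')
j=34 s[j]='b': π[34]=2 (border 'ab')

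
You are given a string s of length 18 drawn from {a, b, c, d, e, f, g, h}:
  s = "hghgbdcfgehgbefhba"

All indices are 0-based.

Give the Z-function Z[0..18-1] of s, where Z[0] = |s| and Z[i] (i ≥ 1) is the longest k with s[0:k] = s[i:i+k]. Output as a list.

[18, 0, 2, 0, 0, 0, 0, 0, 0, 0, 2, 0, 0, 0, 0, 1, 0, 0]

Z[0]=18
i=1: i≥r, start 0; Z[1]=0
i=2: i≥r, start 0; Z[2]=2 extend→box=[2,4)
i=3: min(r-i=1, Z[1]=0)=0; Z[3]=0
i=4: i≥r, start 0; Z[4]=0
i=5: i≥r, start 0; Z[5]=0
i=6: i≥r, start 0; Z[6]=0
i=7: i≥r, start 0; Z[7]=0
i=8: i≥r, start 0; Z[8]=0
i=9: i≥r, start 0; Z[9]=0
i=10: i≥r, start 0; Z[10]=2 extend→box=[10,12)
i=11: min(r-i=1, Z[1]=0)=0; Z[11]=0
i=12: i≥r, start 0; Z[12]=0
i=13: i≥r, start 0; Z[13]=0
i=14: i≥r, start 0; Z[14]=0
i=15: i≥r, start 0; Z[15]=1 extend→box=[15,16)
i=16: i≥r, start 0; Z[16]=0
i=17: i≥r, start 0; Z[17]=0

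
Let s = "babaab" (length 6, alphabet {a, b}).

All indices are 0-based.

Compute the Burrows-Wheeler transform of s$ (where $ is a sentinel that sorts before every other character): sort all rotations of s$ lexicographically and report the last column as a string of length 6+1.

rank  rotation last
    0  $babaab  b
    1  aab$bab  b
    2  ab$baba  a
    3  abaab$b  b
    4  b$babaa  a
    5  baab$ba  a
    6  babaab$  $

bbabaa$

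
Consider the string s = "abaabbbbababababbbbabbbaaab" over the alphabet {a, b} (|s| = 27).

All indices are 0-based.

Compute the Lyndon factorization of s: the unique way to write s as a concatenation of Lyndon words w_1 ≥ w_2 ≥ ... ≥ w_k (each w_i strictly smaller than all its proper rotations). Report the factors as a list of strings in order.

["ab", "aabbbbababababbbbabbb", "aaab"]

emit factor 1: 'ab' (i=0, period=2)
emit factor 2: 'aabbbbababababbbbabbb' (i=2, period=21)
emit factor 3: 'aaab' (i=23, period=4)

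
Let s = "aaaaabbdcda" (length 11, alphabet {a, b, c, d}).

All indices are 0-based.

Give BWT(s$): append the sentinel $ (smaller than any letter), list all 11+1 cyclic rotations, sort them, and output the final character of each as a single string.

ad$aaaaabdcb

rank  rotation      last
    0  $aaaaabbdcda  a
    1  a$aaaaabbdcd  d
    2  aaaaabbdcda$  $
    3  aaaabbdcda$a  a
    4  aaabbdcda$aa  a
    5  aabbdcda$aaa  a
    6  abbdcda$aaaa  a
    7  bbdcda$aaaaa  a
    8  bdcda$aaaaab  b
    9  cda$aaaaabbd  d
   10  da$aaaaabbdc  c
   11  dcda$aaaaabb  b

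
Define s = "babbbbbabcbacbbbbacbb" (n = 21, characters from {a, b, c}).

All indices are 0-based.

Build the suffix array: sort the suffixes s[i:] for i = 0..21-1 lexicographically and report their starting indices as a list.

sorted suffixes:
  #0 SA[0]=1  'abbbbbabcbacbbbbacbb'
  #1 SA[1]=7  'abcbacbbbbacbb'
  #2 SA[2]=17  'acbb'
  #3 SA[3]=11  'acbbbbacbb'
  #4 SA[4]=20  'b'
  #5 SA[5]=0  'babbbbbabcbacbbbbacbb'
  #6 SA[6]=6  'babcbacbbbbacbb'
  #7 SA[7]=16  'bacbb'
  #8 SA[8]=10  'bacbbbbacbb'
  #9 SA[9]=19  'bb'
  #10 SA[10]=5  'bbabcbacbbbbacbb'
  #11 SA[11]=15  'bbacbb'
  #12 SA[12]=4  'bbbabcbacbbbbacbb'
  #13 SA[13]=14  'bbbacbb'
  #14 SA[14]=3  'bbbbabcbacbbbbacbb'
  #15 SA[15]=13  'bbbbacbb'
  #16 SA[16]=2  'bbbbbabcbacbbbbacbb'
  #17 SA[17]=8  'bcbacbbbbacbb'
  #18 SA[18]=9  'cbacbbbbacbb'
  #19 SA[19]=18  'cbb'
  #20 SA[20]=12  'cbbbbacbb'

[1, 7, 17, 11, 20, 0, 6, 16, 10, 19, 5, 15, 4, 14, 3, 13, 2, 8, 9, 18, 12]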